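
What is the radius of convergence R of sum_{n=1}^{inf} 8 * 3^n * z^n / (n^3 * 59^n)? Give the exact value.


Step 1: General term a_n = 8 * 3^n / (n^3 * 59^n)
Step 2: By the root test, |a_n|^(1/n) = 8^(1/n) * 3 / (n^(3/n) * 59) -> 3/59 as n -> infinity (since 8^(1/n) -> 1 and n^(3/n) -> 1)
Step 3: R = 1/lim|a_n|^(1/n) = 59/3

59/3


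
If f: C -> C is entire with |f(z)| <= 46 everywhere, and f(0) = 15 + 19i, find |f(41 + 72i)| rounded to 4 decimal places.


Step 1: By Liouville's theorem, a bounded entire function is constant.
Step 2: f(z) = f(0) = 15 + 19i for all z.
Step 3: |f(w)| = |15 + 19i| = sqrt(225 + 361)
Step 4: = 24.2074

24.2074


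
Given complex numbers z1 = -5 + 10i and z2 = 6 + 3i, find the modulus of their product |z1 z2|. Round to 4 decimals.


Step 1: |z1| = sqrt((-5)^2 + 10^2) = sqrt(125)
Step 2: |z2| = sqrt(6^2 + 3^2) = sqrt(45)
Step 3: |z1*z2| = |z1|*|z2| = sqrt(125) * sqrt(45) = sqrt(125 * 45) = sqrt(5625)
Step 4: = 75.0

75.0


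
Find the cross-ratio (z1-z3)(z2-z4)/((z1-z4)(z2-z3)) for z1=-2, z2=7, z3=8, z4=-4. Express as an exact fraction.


Step 1: (z1-z3)(z2-z4) = (-10) * 11 = -110
Step 2: (z1-z4)(z2-z3) = 2 * (-1) = -2
Step 3: Cross-ratio = 110/2 = 55

55


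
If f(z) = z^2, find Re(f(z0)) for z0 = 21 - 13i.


Step 1: z0 = 21 - 13i
Step 2: z0^2 = 21^2 - (-13)^2 - 546i
Step 3: real part = 441 - 169 = 272

272


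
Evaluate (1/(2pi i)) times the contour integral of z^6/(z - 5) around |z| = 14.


Step 1: f(z) = z^6, a = 5 is inside |z| = 14
Step 2: By Cauchy integral formula: (1/(2pi*i)) * integral = f(a)
Step 3: f(5) = 5^6 = 15625

15625


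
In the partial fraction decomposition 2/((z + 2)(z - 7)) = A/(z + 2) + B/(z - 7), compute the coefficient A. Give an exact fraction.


Step 1: Multiply both sides by (z + 2) and set z = -2
Step 2: A = 2 / (-2 - 7)
Step 3: A = 2 / (-9)
Step 4: A = -2/9

-2/9


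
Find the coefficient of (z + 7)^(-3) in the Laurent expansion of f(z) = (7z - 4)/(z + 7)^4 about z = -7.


Step 1: Write the numerator in powers of (z + 7): 7z - 4 = 7(z + 7) + (7*(-7) - 4) = 7(z + 7) - 53
Step 2: Divide by (z + 7)^4: f(z) = -53(z + 7)^(-4) + 7(z + 7)^(-3)
Step 3: This finite sum is the Laurent series of f about z = -7.
Step 4: Coefficient of (z + 7)^(-3) = coefficient of (z + 7) in the re-centred numerator = 7

7


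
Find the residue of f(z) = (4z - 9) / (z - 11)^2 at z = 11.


Step 1: Pole of order 2 at z = 11
Step 2: Res = lim d/dz [(z - 11)^2 * f(z)] as z -> 11
Step 3: (z - 11)^2 * f(z) = 4z - 9
Step 4: d/dz[4z - 9] = 4

4


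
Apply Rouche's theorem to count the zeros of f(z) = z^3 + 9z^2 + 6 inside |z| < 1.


Step 1: On |z| = 1 the three terms have sizes |z^3| = 1^3 = 1, |9z^2| = 9*1^2 = 9, |6| = 6
Step 2: The dominant term is g(z) = 9z^2; let h(z) = z^3 + 6 so f = g + h
Step 3: On |z| = 1: |g| = 9 and |h| <= 1 + 6 = 7
Step 4: Since 9 > 7, |h| < |g| on |z| = 1, so by Rouche f has the same number of zeros as g inside |z| < 1
Step 5: g(z) = 9z^2 has 2 zeros (at the origin, multiplicity 2) inside |z| < 1. Answer = 2

2


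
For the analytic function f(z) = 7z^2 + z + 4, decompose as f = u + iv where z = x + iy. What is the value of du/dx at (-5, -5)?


Step 1: f(z) = 7(x+iy)^2 + (x+iy) + 4
Step 2: u = 7(x^2 - y^2) + x + 4
Step 3: u_x = 14x + 1
Step 4: At (-5, -5): u_x = -70 + 1 = -69

-69


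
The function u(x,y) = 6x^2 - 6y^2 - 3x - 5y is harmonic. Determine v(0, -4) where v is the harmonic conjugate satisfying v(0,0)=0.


Step 1: v_x = -u_y = 12y + 5
Step 2: v_y = u_x = 12x - 3
Step 3: v = 12xy + 5x - 3y + C
Step 4: v(0,0) = 0 => C = 0
Step 5: v(0, -4) = 12

12


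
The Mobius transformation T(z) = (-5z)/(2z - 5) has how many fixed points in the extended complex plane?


Step 1: Fixed points satisfy T(z) = z
Step 2: 2z^2 = 0
Step 3: Discriminant = 0^2 - 4*2*0 = 0
Step 4: Number of fixed points = 1

1


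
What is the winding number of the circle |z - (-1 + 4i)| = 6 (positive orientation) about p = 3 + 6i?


Step 1: Center c = (-1, 4), radius = 6
Step 2: |p - c|^2 = 4^2 + 2^2 = 20
Step 3: r^2 = 36
Step 4: |p-c| < r so winding number = 1

1


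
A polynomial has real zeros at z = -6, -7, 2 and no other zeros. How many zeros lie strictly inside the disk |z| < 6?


Step 1: Check each root:
  z = -6: |-6| = 6 >= 6
  z = -7: |-7| = 7 >= 6
  z = 2: |2| = 2 < 6
Step 2: Count = 1

1


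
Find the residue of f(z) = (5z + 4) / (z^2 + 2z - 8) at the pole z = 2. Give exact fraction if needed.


Step 1: Q(z) = z^2 + 2z - 8 = (z - 2)(z + 4)
Step 2: Q'(z) = 2z + 2
Step 3: Q'(2) = 6, P(2) = 14
Step 4: Res = P(2)/Q'(2) = 14/6 = 7/3

7/3


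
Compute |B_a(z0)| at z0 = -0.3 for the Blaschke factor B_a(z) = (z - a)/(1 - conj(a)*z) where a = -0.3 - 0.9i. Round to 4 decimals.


Step 1: Numerator z0 - a = -0.3 - (-0.3 - 0.9i) = 0 + 0.9i
Step 2: Denominator 1 - conj(a)*z0 = 1 - (-0.3 + 0.9i)*(-0.3) = 0.91 + 0.27i
Step 3: |z0 - a|^2 = 0^2 + 0.9^2 = 0.81; |1 - conj(a)*z0|^2 = 0.91^2 + 0.27^2 = 0.901
Step 4: |B_a(-0.3)| = sqrt(0.81 / 0.901) = sqrt(0.899001)
Step 5: = 0.9482

0.9482


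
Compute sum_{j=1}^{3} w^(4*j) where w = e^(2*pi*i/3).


Step 1: The sum sum_{j=1}^{n} w^(k*j) equals n if n | k, else 0.
Step 2: Here n = 3, k = 4
Step 3: Does n divide k? 3 | 4 -> False
Step 4: Sum = 0

0


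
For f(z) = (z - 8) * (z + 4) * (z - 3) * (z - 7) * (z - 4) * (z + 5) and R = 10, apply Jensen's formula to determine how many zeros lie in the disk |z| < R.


Jensen's formula: (1/2pi)*integral log|f(Re^it)|dt = log|f(0)| + sum_{|a_k|<R} log(R/|a_k|)
Step 1: f(0) = (-8) * 4 * (-3) * (-7) * (-4) * 5 = 13440
Step 2: log|f(0)| = log|8| + log|-4| + log|3| + log|7| + log|4| + log|-5| = 9.506
Step 3: Zeros inside |z| < 10: 8, -4, 3, 7, 4, -5
Step 4: Jensen sum = log(10/8) + log(10/4) + log(10/3) + log(10/7) + log(10/4) + log(10/5) = 4.3095
Step 5: n(R) = number of terms in the Jensen sum = count of zeros inside |z| < 10 = 6

6


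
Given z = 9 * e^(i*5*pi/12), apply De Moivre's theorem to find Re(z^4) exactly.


Step 1: By De Moivre's theorem, z^4 = 9^4 * e^(i*4*5*pi/12) = 6561 * (cos(5*pi/3) + i*sin(5*pi/3))
Step 2: |z|^4 = 9^4 = 6561
Step 3: The angle 5*pi/3 already lies in [0, 2*pi)
Step 4: cos(5*pi/3) = 1/2
Step 5: Re(z^4) = 6561 * 1/2 = 6561/2

6561/2


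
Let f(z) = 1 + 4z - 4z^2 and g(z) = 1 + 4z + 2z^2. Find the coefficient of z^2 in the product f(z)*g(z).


Step 1: z^2 term in f*g comes from: (1)*(2z^2) + (4z)*(4z) + (-4z^2)*(1)
Step 2: = 2 + 16 - 4
Step 3: = 14

14


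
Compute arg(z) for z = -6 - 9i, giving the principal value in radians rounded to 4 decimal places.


Step 1: z = -6 - 9i
Step 2: arg(z) = atan2(-9, -6)
Step 3: arg(z) = -2.1588

-2.1588


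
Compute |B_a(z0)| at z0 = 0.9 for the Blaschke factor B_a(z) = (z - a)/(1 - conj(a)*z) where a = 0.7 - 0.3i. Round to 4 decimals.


Step 1: Numerator z0 - a = 0.9 - (0.7 - 0.3i) = 0.2 + 0.3i
Step 2: Denominator 1 - conj(a)*z0 = 1 - (0.7 + 0.3i)*0.9 = 0.37 - 0.27i
Step 3: |z0 - a|^2 = 0.2^2 + 0.3^2 = 0.13; |1 - conj(a)*z0|^2 = 0.37^2 + (-0.27)^2 = 0.2098
Step 4: |B_a(0.9)| = sqrt(0.13 / 0.2098) = sqrt(0.619638)
Step 5: = 0.7872

0.7872


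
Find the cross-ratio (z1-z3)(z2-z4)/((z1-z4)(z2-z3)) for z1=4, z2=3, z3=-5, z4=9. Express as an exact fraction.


Step 1: (z1-z3)(z2-z4) = 9 * (-6) = -54
Step 2: (z1-z4)(z2-z3) = (-5) * 8 = -40
Step 3: Cross-ratio = 54/40 = 27/20

27/20


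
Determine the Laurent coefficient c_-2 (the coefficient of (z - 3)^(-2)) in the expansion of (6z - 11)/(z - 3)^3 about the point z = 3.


Step 1: Write the numerator in powers of (z - 3): 6z - 11 = 6(z - 3) + (6*3 - 11) = 6(z - 3) + 7
Step 2: Divide by (z - 3)^3: f(z) = 7(z - 3)^(-3) + 6(z - 3)^(-2)
Step 3: This finite sum is the Laurent series of f about z = 3.
Step 4: Coefficient of (z - 3)^(-2) = coefficient of (z - 3) in the re-centred numerator = 6

6


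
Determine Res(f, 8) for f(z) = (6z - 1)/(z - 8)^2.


Step 1: Pole of order 2 at z = 8
Step 2: Res = lim d/dz [(z - 8)^2 * f(z)] as z -> 8
Step 3: (z - 8)^2 * f(z) = 6z - 1
Step 4: d/dz[6z - 1] = 6

6


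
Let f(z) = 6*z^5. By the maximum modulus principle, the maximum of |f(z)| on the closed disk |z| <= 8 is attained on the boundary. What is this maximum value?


Step 1: On |z| = 8, |f(z)| = 6 * |z|^5 = 6 * 8^5
Step 2: By maximum modulus principle, maximum is on boundary.
Step 3: Maximum = 6 * 32768 = 196608

196608


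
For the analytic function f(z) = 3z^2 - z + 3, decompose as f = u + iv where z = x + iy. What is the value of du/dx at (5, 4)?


Step 1: f(z) = 3(x+iy)^2 - (x+iy) + 3
Step 2: u = 3(x^2 - y^2) - x + 3
Step 3: u_x = 6x - 1
Step 4: At (5, 4): u_x = 30 - 1 = 29

29


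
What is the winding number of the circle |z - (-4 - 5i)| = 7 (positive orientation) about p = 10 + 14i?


Step 1: Center c = (-4, -5), radius = 7
Step 2: |p - c|^2 = 14^2 + 19^2 = 557
Step 3: r^2 = 49
Step 4: |p-c| > r so winding number = 0

0


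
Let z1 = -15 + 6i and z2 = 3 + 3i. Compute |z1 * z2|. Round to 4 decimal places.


Step 1: |z1| = sqrt((-15)^2 + 6^2) = sqrt(261)
Step 2: |z2| = sqrt(3^2 + 3^2) = sqrt(18)
Step 3: |z1*z2| = |z1|*|z2| = sqrt(261) * sqrt(18) = sqrt(261 * 18) = sqrt(4698)
Step 4: = 68.542

68.542


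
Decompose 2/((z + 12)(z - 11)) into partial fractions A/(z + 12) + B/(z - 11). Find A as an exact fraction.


Step 1: Multiply both sides by (z + 12) and set z = -12
Step 2: A = 2 / (-12 - 11)
Step 3: A = 2 / (-23)
Step 4: A = -2/23

-2/23


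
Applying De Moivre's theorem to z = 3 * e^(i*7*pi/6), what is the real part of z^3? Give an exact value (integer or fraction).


Step 1: By De Moivre's theorem, z^3 = 3^3 * e^(i*3*7*pi/6) = 27 * (cos(7*pi/2) + i*sin(7*pi/2))
Step 2: |z|^3 = 3^3 = 27
Step 3: Reduce the angle mod 2*pi: 7*pi/2 - 2*pi = 3*pi/2
Step 4: cos(3*pi/2) = 0
Step 5: Re(z^3) = 27 * 0 = 0

0


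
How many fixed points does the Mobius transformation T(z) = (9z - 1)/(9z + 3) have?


Step 1: Fixed points satisfy T(z) = z
Step 2: 9z^2 - 6z + 1 = 0
Step 3: Discriminant = (-6)^2 - 4*9*1 = 0
Step 4: Number of fixed points = 1

1


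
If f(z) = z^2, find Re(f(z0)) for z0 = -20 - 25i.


Step 1: z0 = -20 - 25i
Step 2: z0^2 = (-20)^2 - (-25)^2 + 1000i
Step 3: real part = 400 - 625 = -225

-225


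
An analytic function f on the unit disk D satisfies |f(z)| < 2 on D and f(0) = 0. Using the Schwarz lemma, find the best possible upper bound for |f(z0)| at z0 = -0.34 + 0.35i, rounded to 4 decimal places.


Step 1: g = f/2 maps D -> D with g(0) = 0, so by the Schwarz lemma |g(z)| <= |z|, i.e. |f(z)| <= 2|z|; this is sharp (f(z) = 2z).
Step 2: |z0|^2 = (-0.34)^2 + 0.35^2 = 0.2381
Step 3: |z0| = sqrt(0.2381) = 0.487955
Step 4: Best bound = 2 * |z0| = 2 * 0.487955 = 0.9759

0.9759


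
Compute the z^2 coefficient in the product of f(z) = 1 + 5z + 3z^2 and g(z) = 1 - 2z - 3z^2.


Step 1: z^2 term in f*g comes from: (1)*(-3z^2) + (5z)*(-2z) + (3z^2)*(1)
Step 2: = -3 - 10 + 3
Step 3: = -10

-10


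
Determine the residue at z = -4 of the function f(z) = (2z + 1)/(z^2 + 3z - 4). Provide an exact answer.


Step 1: Q(z) = z^2 + 3z - 4 = (z + 4)(z - 1)
Step 2: Q'(z) = 2z + 3
Step 3: Q'(-4) = -5, P(-4) = -7
Step 4: Res = P(-4)/Q'(-4) = -7/(-5) = 7/5

7/5


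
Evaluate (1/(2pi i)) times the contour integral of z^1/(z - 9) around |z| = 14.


Step 1: f(z) = z^1, a = 9 is inside |z| = 14
Step 2: By Cauchy integral formula: (1/(2pi*i)) * integral = f(a)
Step 3: f(9) = 9^1 = 9

9


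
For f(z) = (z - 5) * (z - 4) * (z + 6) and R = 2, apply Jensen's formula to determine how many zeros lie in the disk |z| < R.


Jensen's formula: (1/2pi)*integral log|f(Re^it)|dt = log|f(0)| + sum_{|a_k|<R} log(R/|a_k|)
Step 1: f(0) = (-5) * (-4) * 6 = 120
Step 2: log|f(0)| = log|5| + log|4| + log|-6| = 4.7875
Step 3: Zeros inside |z| < 2: none
Step 4: Jensen sum = (empty sum) = 0
Step 5: n(R) = number of terms in the Jensen sum = count of zeros inside |z| < 2 = 0

0


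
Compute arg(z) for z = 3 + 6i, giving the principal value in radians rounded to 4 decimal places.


Step 1: z = 3 + 6i
Step 2: arg(z) = atan2(6, 3)
Step 3: arg(z) = 1.1071

1.1071


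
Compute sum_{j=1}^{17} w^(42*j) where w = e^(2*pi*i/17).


Step 1: The sum sum_{j=1}^{n} w^(k*j) equals n if n | k, else 0.
Step 2: Here n = 17, k = 42
Step 3: Does n divide k? 17 | 42 -> False
Step 4: Sum = 0

0


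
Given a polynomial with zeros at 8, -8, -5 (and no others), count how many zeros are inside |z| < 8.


Step 1: Check each root:
  z = 8: |8| = 8 >= 8
  z = -8: |-8| = 8 >= 8
  z = -5: |-5| = 5 < 8
Step 2: Count = 1

1


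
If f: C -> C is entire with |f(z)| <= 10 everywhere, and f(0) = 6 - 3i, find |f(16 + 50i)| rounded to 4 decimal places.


Step 1: By Liouville's theorem, a bounded entire function is constant.
Step 2: f(z) = f(0) = 6 - 3i for all z.
Step 3: |f(w)| = |6 - 3i| = sqrt(36 + 9)
Step 4: = 6.7082

6.7082


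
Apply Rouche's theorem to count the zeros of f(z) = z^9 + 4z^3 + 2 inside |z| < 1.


Step 1: On |z| = 1 the three terms have sizes |z^9| = 1^9 = 1, |4z^3| = 4*1^3 = 4, |2| = 2
Step 2: The dominant term is g(z) = 4z^3; let h(z) = z^9 + 2 so f = g + h
Step 3: On |z| = 1: |g| = 4 and |h| <= 1 + 2 = 3
Step 4: Since 4 > 3, |h| < |g| on |z| = 1, so by Rouche f has the same number of zeros as g inside |z| < 1
Step 5: g(z) = 4z^3 has 3 zeros (at the origin, multiplicity 3) inside |z| < 1. Answer = 3

3


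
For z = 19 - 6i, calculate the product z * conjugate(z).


Step 1: conj(z) = 19 + 6i
Step 2: z * conj(z) = 19^2 + (-6)^2
Step 3: = 361 + 36 = 397

397


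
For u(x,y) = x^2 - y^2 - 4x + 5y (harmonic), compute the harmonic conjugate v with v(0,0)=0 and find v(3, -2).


Step 1: v_x = -u_y = 2y - 5
Step 2: v_y = u_x = 2x - 4
Step 3: v = 2xy - 5x - 4y + C
Step 4: v(0,0) = 0 => C = 0
Step 5: v(3, -2) = -19

-19


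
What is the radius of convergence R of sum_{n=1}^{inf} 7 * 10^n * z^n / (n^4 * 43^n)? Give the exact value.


Step 1: General term a_n = 7 * 10^n / (n^4 * 43^n)
Step 2: By the root test, |a_n|^(1/n) = 7^(1/n) * 10 / (n^(4/n) * 43) -> 10/43 as n -> infinity (since 7^(1/n) -> 1 and n^(4/n) -> 1)
Step 3: R = 1/lim|a_n|^(1/n) = 43/10

43/10


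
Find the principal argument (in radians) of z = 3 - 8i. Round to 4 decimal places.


Step 1: z = 3 - 8i
Step 2: arg(z) = atan2(-8, 3)
Step 3: arg(z) = -1.212

-1.212


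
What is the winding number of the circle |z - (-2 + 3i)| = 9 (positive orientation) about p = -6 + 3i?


Step 1: Center c = (-2, 3), radius = 9
Step 2: |p - c|^2 = (-4)^2 + 0^2 = 16
Step 3: r^2 = 81
Step 4: |p-c| < r so winding number = 1

1


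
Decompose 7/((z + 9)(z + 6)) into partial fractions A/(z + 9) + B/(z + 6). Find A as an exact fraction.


Step 1: Multiply both sides by (z + 9) and set z = -9
Step 2: A = 7 / (-9 + 6)
Step 3: A = 7 / (-3)
Step 4: A = -7/3

-7/3


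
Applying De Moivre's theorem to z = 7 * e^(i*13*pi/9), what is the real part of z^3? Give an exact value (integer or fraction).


Step 1: By De Moivre's theorem, z^3 = 7^3 * e^(i*3*13*pi/9) = 343 * (cos(13*pi/3) + i*sin(13*pi/3))
Step 2: |z|^3 = 7^3 = 343
Step 3: Reduce the angle mod 2*pi: 13*pi/3 - 4*pi = pi/3
Step 4: cos(pi/3) = 1/2
Step 5: Re(z^3) = 343 * 1/2 = 343/2

343/2


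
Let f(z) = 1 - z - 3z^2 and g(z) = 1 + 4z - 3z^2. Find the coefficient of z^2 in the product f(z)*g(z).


Step 1: z^2 term in f*g comes from: (1)*(-3z^2) + (-z)*(4z) + (-3z^2)*(1)
Step 2: = -3 - 4 - 3
Step 3: = -10

-10


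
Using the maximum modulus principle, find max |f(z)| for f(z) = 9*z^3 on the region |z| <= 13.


Step 1: On |z| = 13, |f(z)| = 9 * |z|^3 = 9 * 13^3
Step 2: By maximum modulus principle, maximum is on boundary.
Step 3: Maximum = 9 * 2197 = 19773

19773


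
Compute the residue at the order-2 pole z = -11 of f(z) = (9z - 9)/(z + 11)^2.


Step 1: Pole of order 2 at z = -11
Step 2: Res = lim d/dz [(z + 11)^2 * f(z)] as z -> -11
Step 3: (z + 11)^2 * f(z) = 9z - 9
Step 4: d/dz[9z - 9] = 9

9


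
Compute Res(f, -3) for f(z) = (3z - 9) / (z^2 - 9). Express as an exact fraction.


Step 1: Q(z) = z^2 - 9 = (z + 3)(z - 3)
Step 2: Q'(z) = 2z
Step 3: Q'(-3) = -6, P(-3) = -18
Step 4: Res = P(-3)/Q'(-3) = -18/(-6) = 3

3


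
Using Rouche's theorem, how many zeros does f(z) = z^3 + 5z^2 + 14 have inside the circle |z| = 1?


Step 1: On |z| = 1 the three terms have sizes |z^3| = 1^3 = 1, |5z^2| = 5*1^2 = 5, |14| = 14
Step 2: The dominant term is g(z) = 14; let h(z) = z^3 + 5z^2 so f = g + h
Step 3: On |z| = 1: |g| = 14 and |h| <= 1 + 5 = 6
Step 4: Since 14 > 6, |h| < |g| on |z| = 1, so by Rouche f has the same number of zeros as g inside |z| < 1
Step 5: g(z) = 14 is a nonzero constant with no zeros inside |z| < 1. Answer = 0

0


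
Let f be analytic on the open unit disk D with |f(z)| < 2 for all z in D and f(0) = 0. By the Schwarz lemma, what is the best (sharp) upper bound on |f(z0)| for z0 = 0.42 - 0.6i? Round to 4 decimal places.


Step 1: g = f/2 maps D -> D with g(0) = 0, so by the Schwarz lemma |g(z)| <= |z|, i.e. |f(z)| <= 2|z|; this is sharp (f(z) = 2z).
Step 2: |z0|^2 = 0.42^2 + (-0.6)^2 = 0.5364
Step 3: |z0| = sqrt(0.5364) = 0.732393
Step 4: Best bound = 2 * |z0| = 2 * 0.732393 = 1.4648

1.4648


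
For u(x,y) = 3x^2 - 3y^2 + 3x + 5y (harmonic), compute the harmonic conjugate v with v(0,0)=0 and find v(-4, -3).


Step 1: v_x = -u_y = 6y - 5
Step 2: v_y = u_x = 6x + 3
Step 3: v = 6xy - 5x + 3y + C
Step 4: v(0,0) = 0 => C = 0
Step 5: v(-4, -3) = 83

83


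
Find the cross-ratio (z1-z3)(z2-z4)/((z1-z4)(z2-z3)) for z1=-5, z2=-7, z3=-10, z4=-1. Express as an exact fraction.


Step 1: (z1-z3)(z2-z4) = 5 * (-6) = -30
Step 2: (z1-z4)(z2-z3) = (-4) * 3 = -12
Step 3: Cross-ratio = 30/12 = 5/2

5/2


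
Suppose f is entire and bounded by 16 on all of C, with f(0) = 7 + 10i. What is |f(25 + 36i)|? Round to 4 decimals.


Step 1: By Liouville's theorem, a bounded entire function is constant.
Step 2: f(z) = f(0) = 7 + 10i for all z.
Step 3: |f(w)| = |7 + 10i| = sqrt(49 + 100)
Step 4: = 12.2066

12.2066


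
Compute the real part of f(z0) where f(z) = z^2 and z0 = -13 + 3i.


Step 1: z0 = -13 + 3i
Step 2: z0^2 = (-13)^2 - 3^2 - 78i
Step 3: real part = 169 - 9 = 160

160


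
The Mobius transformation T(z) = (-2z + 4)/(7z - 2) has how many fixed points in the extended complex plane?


Step 1: Fixed points satisfy T(z) = z
Step 2: 7z^2 - 4 = 0
Step 3: Discriminant = 0^2 - 4*7*(-4) = 112
Step 4: Number of fixed points = 2

2


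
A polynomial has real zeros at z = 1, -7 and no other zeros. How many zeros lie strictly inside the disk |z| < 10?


Step 1: Check each root:
  z = 1: |1| = 1 < 10
  z = -7: |-7| = 7 < 10
Step 2: Count = 2

2


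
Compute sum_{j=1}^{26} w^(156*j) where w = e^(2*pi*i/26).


Step 1: The sum sum_{j=1}^{n} w^(k*j) equals n if n | k, else 0.
Step 2: Here n = 26, k = 156
Step 3: Does n divide k? 26 | 156 -> True
Step 4: Sum = 26

26


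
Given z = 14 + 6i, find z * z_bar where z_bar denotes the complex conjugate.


Step 1: conj(z) = 14 - 6i
Step 2: z * conj(z) = 14^2 + 6^2
Step 3: = 196 + 36 = 232

232


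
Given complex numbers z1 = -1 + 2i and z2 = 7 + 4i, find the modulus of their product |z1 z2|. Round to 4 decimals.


Step 1: |z1| = sqrt((-1)^2 + 2^2) = sqrt(5)
Step 2: |z2| = sqrt(7^2 + 4^2) = sqrt(65)
Step 3: |z1*z2| = |z1|*|z2| = sqrt(5) * sqrt(65) = sqrt(5 * 65) = sqrt(325)
Step 4: = 18.0278

18.0278


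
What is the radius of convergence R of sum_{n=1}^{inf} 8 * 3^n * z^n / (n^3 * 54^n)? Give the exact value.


Step 1: General term a_n = 8 * 3^n / (n^3 * 54^n)
Step 2: By the root test, |a_n|^(1/n) = 8^(1/n) * 3 / (n^(3/n) * 54) -> 3/54 as n -> infinity (since 8^(1/n) -> 1 and n^(3/n) -> 1)
Step 3: R = 1/lim|a_n|^(1/n) = 54/3 = 18

18


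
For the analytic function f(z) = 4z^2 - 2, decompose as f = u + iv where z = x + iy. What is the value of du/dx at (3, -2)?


Step 1: f(z) = 4(x+iy)^2 - 2
Step 2: u = 4(x^2 - y^2) - 2
Step 3: u_x = 8x + 0
Step 4: At (3, -2): u_x = 24 + 0 = 24

24


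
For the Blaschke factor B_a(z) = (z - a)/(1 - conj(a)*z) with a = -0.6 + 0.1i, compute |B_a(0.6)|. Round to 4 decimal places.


Step 1: Numerator z0 - a = 0.6 - (-0.6 + 0.1i) = 1.2 - 0.1i
Step 2: Denominator 1 - conj(a)*z0 = 1 - (-0.6 - 0.1i)*0.6 = 1.36 + 0.06i
Step 3: |z0 - a|^2 = 1.2^2 + (-0.1)^2 = 1.45; |1 - conj(a)*z0|^2 = 1.36^2 + 0.06^2 = 1.8532
Step 4: |B_a(0.6)| = sqrt(1.45 / 1.8532) = sqrt(0.78243)
Step 5: = 0.8846

0.8846


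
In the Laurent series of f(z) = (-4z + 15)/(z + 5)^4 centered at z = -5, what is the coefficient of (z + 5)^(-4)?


Step 1: Write the numerator in powers of (z + 5): -4z + 15 = -4(z + 5) + (-4*(-5) + 15) = -4(z + 5) + 35
Step 2: Divide by (z + 5)^4: f(z) = 35(z + 5)^(-4) - 4(z + 5)^(-3)
Step 3: This finite sum is the Laurent series of f about z = -5.
Step 4: Coefficient of (z + 5)^(-4) = -4*(-5) + 15 = 35

35


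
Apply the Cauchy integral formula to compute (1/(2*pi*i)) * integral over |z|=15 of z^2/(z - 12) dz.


Step 1: f(z) = z^2, a = 12 is inside |z| = 15
Step 2: By Cauchy integral formula: (1/(2pi*i)) * integral = f(a)
Step 3: f(12) = 12^2 = 144

144


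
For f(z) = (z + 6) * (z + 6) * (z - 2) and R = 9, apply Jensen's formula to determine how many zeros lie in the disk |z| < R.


Jensen's formula: (1/2pi)*integral log|f(Re^it)|dt = log|f(0)| + sum_{|a_k|<R} log(R/|a_k|)
Step 1: f(0) = 6 * 6 * (-2) = -72
Step 2: log|f(0)| = log|-6| + log|-6| + log|2| = 4.2767
Step 3: Zeros inside |z| < 9: -6, -6, 2
Step 4: Jensen sum = log(9/6) + log(9/6) + log(9/2) = 2.315
Step 5: n(R) = number of terms in the Jensen sum = count of zeros inside |z| < 9 = 3

3


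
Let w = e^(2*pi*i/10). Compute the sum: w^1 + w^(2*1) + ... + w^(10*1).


Step 1: The sum sum_{j=1}^{n} w^(k*j) equals n if n | k, else 0.
Step 2: Here n = 10, k = 1
Step 3: Does n divide k? 10 | 1 -> False
Step 4: Sum = 0

0


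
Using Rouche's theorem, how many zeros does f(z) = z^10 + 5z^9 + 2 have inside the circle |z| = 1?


Step 1: On |z| = 1 the three terms have sizes |z^10| = 1^10 = 1, |5z^9| = 5*1^9 = 5, |2| = 2
Step 2: The dominant term is g(z) = 5z^9; let h(z) = z^10 + 2 so f = g + h
Step 3: On |z| = 1: |g| = 5 and |h| <= 1 + 2 = 3
Step 4: Since 5 > 3, |h| < |g| on |z| = 1, so by Rouche f has the same number of zeros as g inside |z| < 1
Step 5: g(z) = 5z^9 has 9 zeros (at the origin, multiplicity 9) inside |z| < 1. Answer = 9

9


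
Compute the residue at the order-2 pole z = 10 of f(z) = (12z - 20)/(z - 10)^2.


Step 1: Pole of order 2 at z = 10
Step 2: Res = lim d/dz [(z - 10)^2 * f(z)] as z -> 10
Step 3: (z - 10)^2 * f(z) = 12z - 20
Step 4: d/dz[12z - 20] = 12

12


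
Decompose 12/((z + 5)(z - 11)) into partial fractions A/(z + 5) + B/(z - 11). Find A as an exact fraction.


Step 1: Multiply both sides by (z + 5) and set z = -5
Step 2: A = 12 / (-5 - 11)
Step 3: A = 12 / (-16)
Step 4: A = -3/4

-3/4


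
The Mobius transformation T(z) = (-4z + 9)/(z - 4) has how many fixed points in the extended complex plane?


Step 1: Fixed points satisfy T(z) = z
Step 2: z^2 - 9 = 0
Step 3: Discriminant = 0^2 - 4*1*(-9) = 36
Step 4: Number of fixed points = 2

2


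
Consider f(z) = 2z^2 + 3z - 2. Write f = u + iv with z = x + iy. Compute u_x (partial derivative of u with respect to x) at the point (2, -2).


Step 1: f(z) = 2(x+iy)^2 + 3(x+iy) - 2
Step 2: u = 2(x^2 - y^2) + 3x - 2
Step 3: u_x = 4x + 3
Step 4: At (2, -2): u_x = 8 + 3 = 11

11


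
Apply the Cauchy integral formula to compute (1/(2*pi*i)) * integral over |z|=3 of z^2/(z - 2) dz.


Step 1: f(z) = z^2, a = 2 is inside |z| = 3
Step 2: By Cauchy integral formula: (1/(2pi*i)) * integral = f(a)
Step 3: f(2) = 2^2 = 4

4


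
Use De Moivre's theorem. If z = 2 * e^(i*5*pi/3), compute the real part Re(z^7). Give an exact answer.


Step 1: By De Moivre's theorem, z^7 = 2^7 * e^(i*7*5*pi/3) = 128 * (cos(35*pi/3) + i*sin(35*pi/3))
Step 2: |z|^7 = 2^7 = 128
Step 3: Reduce the angle mod 2*pi: 35*pi/3 - 10*pi = 5*pi/3
Step 4: cos(5*pi/3) = 1/2
Step 5: Re(z^7) = 128 * 1/2 = 64

64


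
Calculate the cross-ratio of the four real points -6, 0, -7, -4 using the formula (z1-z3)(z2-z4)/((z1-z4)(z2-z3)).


Step 1: (z1-z3)(z2-z4) = 1 * 4 = 4
Step 2: (z1-z4)(z2-z3) = (-2) * 7 = -14
Step 3: Cross-ratio = -4/14 = -2/7

-2/7


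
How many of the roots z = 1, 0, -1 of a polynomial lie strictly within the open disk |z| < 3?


Step 1: Check each root:
  z = 1: |1| = 1 < 3
  z = 0: |0| = 0 < 3
  z = -1: |-1| = 1 < 3
Step 2: Count = 3

3


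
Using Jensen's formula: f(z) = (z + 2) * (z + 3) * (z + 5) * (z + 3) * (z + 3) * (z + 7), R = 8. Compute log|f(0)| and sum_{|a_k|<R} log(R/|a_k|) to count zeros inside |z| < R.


Jensen's formula: (1/2pi)*integral log|f(Re^it)|dt = log|f(0)| + sum_{|a_k|<R} log(R/|a_k|)
Step 1: f(0) = 2 * 3 * 5 * 3 * 3 * 7 = 1890
Step 2: log|f(0)| = log|-2| + log|-3| + log|-5| + log|-3| + log|-3| + log|-7| = 7.5443
Step 3: Zeros inside |z| < 8: -2, -3, -5, -3, -3, -7
Step 4: Jensen sum = log(8/2) + log(8/3) + log(8/5) + log(8/3) + log(8/3) + log(8/7) = 4.9323
Step 5: n(R) = number of terms in the Jensen sum = count of zeros inside |z| < 8 = 6

6


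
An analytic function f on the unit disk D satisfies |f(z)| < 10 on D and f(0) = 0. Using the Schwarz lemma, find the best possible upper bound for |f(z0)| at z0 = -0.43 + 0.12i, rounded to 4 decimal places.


Step 1: g = f/10 maps D -> D with g(0) = 0, so by the Schwarz lemma |g(z)| <= |z|, i.e. |f(z)| <= 10|z|; this is sharp (f(z) = 10z).
Step 2: |z0|^2 = (-0.43)^2 + 0.12^2 = 0.1993
Step 3: |z0| = sqrt(0.1993) = 0.44643
Step 4: Best bound = 10 * |z0| = 10 * 0.44643 = 4.4643

4.4643


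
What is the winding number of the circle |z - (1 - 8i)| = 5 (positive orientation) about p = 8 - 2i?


Step 1: Center c = (1, -8), radius = 5
Step 2: |p - c|^2 = 7^2 + 6^2 = 85
Step 3: r^2 = 25
Step 4: |p-c| > r so winding number = 0

0


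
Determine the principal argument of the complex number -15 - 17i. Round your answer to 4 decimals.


Step 1: z = -15 - 17i
Step 2: arg(z) = atan2(-17, -15)
Step 3: arg(z) = -2.2938

-2.2938


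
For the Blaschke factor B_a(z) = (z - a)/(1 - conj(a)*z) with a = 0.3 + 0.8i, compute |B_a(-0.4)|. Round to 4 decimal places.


Step 1: Numerator z0 - a = -0.4 - (0.3 + 0.8i) = -0.7 - 0.8i
Step 2: Denominator 1 - conj(a)*z0 = 1 - (0.3 - 0.8i)*(-0.4) = 1.12 - 0.32i
Step 3: |z0 - a|^2 = (-0.7)^2 + (-0.8)^2 = 1.13; |1 - conj(a)*z0|^2 = 1.12^2 + (-0.32)^2 = 1.3568
Step 4: |B_a(-0.4)| = sqrt(1.13 / 1.3568) = sqrt(0.832842)
Step 5: = 0.9126

0.9126


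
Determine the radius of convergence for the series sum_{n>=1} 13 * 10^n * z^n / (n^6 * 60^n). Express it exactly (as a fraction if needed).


Step 1: General term a_n = 13 * 10^n / (n^6 * 60^n)
Step 2: By the root test, |a_n|^(1/n) = 13^(1/n) * 10 / (n^(6/n) * 60) -> 10/60 as n -> infinity (since 13^(1/n) -> 1 and n^(6/n) -> 1)
Step 3: R = 1/lim|a_n|^(1/n) = 60/10 = 6

6


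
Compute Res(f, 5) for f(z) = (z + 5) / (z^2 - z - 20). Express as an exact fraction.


Step 1: Q(z) = z^2 - z - 20 = (z - 5)(z + 4)
Step 2: Q'(z) = 2z - 1
Step 3: Q'(5) = 9, P(5) = 10
Step 4: Res = P(5)/Q'(5) = 10/9 = 10/9

10/9


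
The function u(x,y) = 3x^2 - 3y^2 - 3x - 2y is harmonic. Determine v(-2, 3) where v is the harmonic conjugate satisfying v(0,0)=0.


Step 1: v_x = -u_y = 6y + 2
Step 2: v_y = u_x = 6x - 3
Step 3: v = 6xy + 2x - 3y + C
Step 4: v(0,0) = 0 => C = 0
Step 5: v(-2, 3) = -49

-49


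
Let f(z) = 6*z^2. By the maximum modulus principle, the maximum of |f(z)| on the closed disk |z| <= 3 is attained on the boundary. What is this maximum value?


Step 1: On |z| = 3, |f(z)| = 6 * |z|^2 = 6 * 3^2
Step 2: By maximum modulus principle, maximum is on boundary.
Step 3: Maximum = 6 * 9 = 54

54


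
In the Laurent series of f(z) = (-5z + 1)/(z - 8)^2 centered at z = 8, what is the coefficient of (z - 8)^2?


Step 1: Write the numerator in powers of (z - 8): -5z + 1 = -5(z - 8) + (-5*8 + 1) = -5(z - 8) - 39
Step 2: Divide by (z - 8)^2: f(z) = -39(z - 8)^(-2) - 5(z - 8)^(-1)
Step 3: This finite sum is the Laurent series of f about z = 8.
Step 4: Only the powers -2 and -1 appear, so the coefficient of (z - 8)^2 = 0

0


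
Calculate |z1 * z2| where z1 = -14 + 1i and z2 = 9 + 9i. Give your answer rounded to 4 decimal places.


Step 1: |z1| = sqrt((-14)^2 + 1^2) = sqrt(197)
Step 2: |z2| = sqrt(9^2 + 9^2) = sqrt(162)
Step 3: |z1*z2| = |z1|*|z2| = sqrt(197) * sqrt(162) = sqrt(197 * 162) = sqrt(31914)
Step 4: = 178.6449

178.6449


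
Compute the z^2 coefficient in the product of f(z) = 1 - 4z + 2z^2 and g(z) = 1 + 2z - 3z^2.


Step 1: z^2 term in f*g comes from: (1)*(-3z^2) + (-4z)*(2z) + (2z^2)*(1)
Step 2: = -3 - 8 + 2
Step 3: = -9

-9


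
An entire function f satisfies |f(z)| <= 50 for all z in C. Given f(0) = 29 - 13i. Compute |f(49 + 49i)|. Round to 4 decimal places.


Step 1: By Liouville's theorem, a bounded entire function is constant.
Step 2: f(z) = f(0) = 29 - 13i for all z.
Step 3: |f(w)| = |29 - 13i| = sqrt(841 + 169)
Step 4: = 31.7805

31.7805


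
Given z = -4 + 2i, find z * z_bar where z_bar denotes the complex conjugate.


Step 1: conj(z) = -4 - 2i
Step 2: z * conj(z) = (-4)^2 + 2^2
Step 3: = 16 + 4 = 20

20


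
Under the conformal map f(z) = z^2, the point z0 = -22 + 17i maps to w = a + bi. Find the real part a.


Step 1: z0 = -22 + 17i
Step 2: z0^2 = (-22)^2 - 17^2 - 748i
Step 3: real part = 484 - 289 = 195

195


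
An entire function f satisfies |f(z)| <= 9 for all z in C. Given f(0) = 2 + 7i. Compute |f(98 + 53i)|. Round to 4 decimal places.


Step 1: By Liouville's theorem, a bounded entire function is constant.
Step 2: f(z) = f(0) = 2 + 7i for all z.
Step 3: |f(w)| = |2 + 7i| = sqrt(4 + 49)
Step 4: = 7.2801

7.2801


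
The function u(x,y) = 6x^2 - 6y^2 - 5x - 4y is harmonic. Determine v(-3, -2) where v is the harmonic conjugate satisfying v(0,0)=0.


Step 1: v_x = -u_y = 12y + 4
Step 2: v_y = u_x = 12x - 5
Step 3: v = 12xy + 4x - 5y + C
Step 4: v(0,0) = 0 => C = 0
Step 5: v(-3, -2) = 70

70


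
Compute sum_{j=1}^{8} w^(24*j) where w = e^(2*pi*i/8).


Step 1: The sum sum_{j=1}^{n} w^(k*j) equals n if n | k, else 0.
Step 2: Here n = 8, k = 24
Step 3: Does n divide k? 8 | 24 -> True
Step 4: Sum = 8

8


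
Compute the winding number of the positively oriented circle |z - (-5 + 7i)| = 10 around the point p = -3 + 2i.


Step 1: Center c = (-5, 7), radius = 10
Step 2: |p - c|^2 = 2^2 + (-5)^2 = 29
Step 3: r^2 = 100
Step 4: |p-c| < r so winding number = 1

1


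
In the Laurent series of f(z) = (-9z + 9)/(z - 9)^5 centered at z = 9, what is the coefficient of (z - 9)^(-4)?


Step 1: Write the numerator in powers of (z - 9): -9z + 9 = -9(z - 9) + (-9*9 + 9) = -9(z - 9) - 72
Step 2: Divide by (z - 9)^5: f(z) = -72(z - 9)^(-5) - 9(z - 9)^(-4)
Step 3: This finite sum is the Laurent series of f about z = 9.
Step 4: Coefficient of (z - 9)^(-4) = coefficient of (z - 9) in the re-centred numerator = -9

-9


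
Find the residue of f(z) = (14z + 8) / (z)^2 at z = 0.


Step 1: Pole of order 2 at z = 0
Step 2: Res = lim d/dz [(z)^2 * f(z)] as z -> 0
Step 3: (z)^2 * f(z) = 14z + 8
Step 4: d/dz[14z + 8] = 14

14


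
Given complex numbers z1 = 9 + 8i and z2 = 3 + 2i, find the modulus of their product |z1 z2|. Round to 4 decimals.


Step 1: |z1| = sqrt(9^2 + 8^2) = sqrt(145)
Step 2: |z2| = sqrt(3^2 + 2^2) = sqrt(13)
Step 3: |z1*z2| = |z1|*|z2| = sqrt(145) * sqrt(13) = sqrt(145 * 13) = sqrt(1885)
Step 4: = 43.4166

43.4166


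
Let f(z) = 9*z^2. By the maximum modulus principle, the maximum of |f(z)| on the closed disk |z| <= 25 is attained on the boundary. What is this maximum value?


Step 1: On |z| = 25, |f(z)| = 9 * |z|^2 = 9 * 25^2
Step 2: By maximum modulus principle, maximum is on boundary.
Step 3: Maximum = 9 * 625 = 5625

5625


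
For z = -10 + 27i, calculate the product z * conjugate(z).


Step 1: conj(z) = -10 - 27i
Step 2: z * conj(z) = (-10)^2 + 27^2
Step 3: = 100 + 729 = 829

829


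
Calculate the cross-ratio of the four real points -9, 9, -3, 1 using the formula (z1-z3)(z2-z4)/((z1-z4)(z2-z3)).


Step 1: (z1-z3)(z2-z4) = (-6) * 8 = -48
Step 2: (z1-z4)(z2-z3) = (-10) * 12 = -120
Step 3: Cross-ratio = 48/120 = 2/5

2/5


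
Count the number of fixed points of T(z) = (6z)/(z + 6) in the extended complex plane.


Step 1: Fixed points satisfy T(z) = z
Step 2: z^2 = 0
Step 3: Discriminant = 0^2 - 4*1*0 = 0
Step 4: Number of fixed points = 1

1


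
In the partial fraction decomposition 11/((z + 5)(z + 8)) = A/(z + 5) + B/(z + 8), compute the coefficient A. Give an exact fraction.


Step 1: Multiply both sides by (z + 5) and set z = -5
Step 2: A = 11 / (-5 + 8)
Step 3: A = 11 / 3
Step 4: A = 11/3

11/3


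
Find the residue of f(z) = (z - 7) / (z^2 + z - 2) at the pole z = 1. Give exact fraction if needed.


Step 1: Q(z) = z^2 + z - 2 = (z - 1)(z + 2)
Step 2: Q'(z) = 2z + 1
Step 3: Q'(1) = 3, P(1) = -6
Step 4: Res = P(1)/Q'(1) = -6/3 = -2

-2


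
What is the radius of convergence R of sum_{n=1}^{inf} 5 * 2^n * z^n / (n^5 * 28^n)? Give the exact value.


Step 1: General term a_n = 5 * 2^n / (n^5 * 28^n)
Step 2: By the root test, |a_n|^(1/n) = 5^(1/n) * 2 / (n^(5/n) * 28) -> 2/28 as n -> infinity (since 5^(1/n) -> 1 and n^(5/n) -> 1)
Step 3: R = 1/lim|a_n|^(1/n) = 28/2 = 14

14


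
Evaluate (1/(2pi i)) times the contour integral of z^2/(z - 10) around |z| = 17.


Step 1: f(z) = z^2, a = 10 is inside |z| = 17
Step 2: By Cauchy integral formula: (1/(2pi*i)) * integral = f(a)
Step 3: f(10) = 10^2 = 100

100


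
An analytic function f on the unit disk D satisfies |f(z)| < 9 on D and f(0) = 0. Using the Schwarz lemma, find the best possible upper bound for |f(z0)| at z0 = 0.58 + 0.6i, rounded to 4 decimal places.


Step 1: g = f/9 maps D -> D with g(0) = 0, so by the Schwarz lemma |g(z)| <= |z|, i.e. |f(z)| <= 9|z|; this is sharp (f(z) = 9z).
Step 2: |z0|^2 = 0.58^2 + 0.6^2 = 0.6964
Step 3: |z0| = sqrt(0.6964) = 0.834506
Step 4: Best bound = 9 * |z0| = 9 * 0.834506 = 7.5106

7.5106


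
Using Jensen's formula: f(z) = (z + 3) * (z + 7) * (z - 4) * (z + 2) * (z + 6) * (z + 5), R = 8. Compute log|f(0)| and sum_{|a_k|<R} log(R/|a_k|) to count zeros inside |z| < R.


Jensen's formula: (1/2pi)*integral log|f(Re^it)|dt = log|f(0)| + sum_{|a_k|<R} log(R/|a_k|)
Step 1: f(0) = 3 * 7 * (-4) * 2 * 6 * 5 = -5040
Step 2: log|f(0)| = log|-3| + log|-7| + log|4| + log|-2| + log|-6| + log|-5| = 8.5252
Step 3: Zeros inside |z| < 8: -3, -7, 4, -2, -6, -5
Step 4: Jensen sum = log(8/3) + log(8/7) + log(8/4) + log(8/2) + log(8/6) + log(8/5) = 3.9515
Step 5: n(R) = number of terms in the Jensen sum = count of zeros inside |z| < 8 = 6

6


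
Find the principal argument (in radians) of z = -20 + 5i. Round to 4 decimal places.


Step 1: z = -20 + 5i
Step 2: arg(z) = atan2(5, -20)
Step 3: arg(z) = 2.8966

2.8966


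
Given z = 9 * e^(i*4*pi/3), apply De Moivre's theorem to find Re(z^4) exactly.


Step 1: By De Moivre's theorem, z^4 = 9^4 * e^(i*4*4*pi/3) = 6561 * (cos(16*pi/3) + i*sin(16*pi/3))
Step 2: |z|^4 = 9^4 = 6561
Step 3: Reduce the angle mod 2*pi: 16*pi/3 - 4*pi = 4*pi/3
Step 4: cos(4*pi/3) = -1/2
Step 5: Re(z^4) = 6561 * (-1/2) = -6561/2

-6561/2


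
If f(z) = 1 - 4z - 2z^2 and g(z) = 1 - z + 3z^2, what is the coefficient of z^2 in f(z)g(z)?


Step 1: z^2 term in f*g comes from: (1)*(3z^2) + (-4z)*(-z) + (-2z^2)*(1)
Step 2: = 3 + 4 - 2
Step 3: = 5

5


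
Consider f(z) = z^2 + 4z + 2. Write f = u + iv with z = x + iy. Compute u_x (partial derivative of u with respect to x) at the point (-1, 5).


Step 1: f(z) = (x+iy)^2 + 4(x+iy) + 2
Step 2: u = (x^2 - y^2) + 4x + 2
Step 3: u_x = 2x + 4
Step 4: At (-1, 5): u_x = -2 + 4 = 2

2


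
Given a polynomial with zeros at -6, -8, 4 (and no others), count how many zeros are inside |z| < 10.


Step 1: Check each root:
  z = -6: |-6| = 6 < 10
  z = -8: |-8| = 8 < 10
  z = 4: |4| = 4 < 10
Step 2: Count = 3

3


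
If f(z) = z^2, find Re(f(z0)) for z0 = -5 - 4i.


Step 1: z0 = -5 - 4i
Step 2: z0^2 = (-5)^2 - (-4)^2 + 40i
Step 3: real part = 25 - 16 = 9

9


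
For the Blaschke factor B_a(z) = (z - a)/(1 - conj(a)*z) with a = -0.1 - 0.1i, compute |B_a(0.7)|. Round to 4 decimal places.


Step 1: Numerator z0 - a = 0.7 - (-0.1 - 0.1i) = 0.8 + 0.1i
Step 2: Denominator 1 - conj(a)*z0 = 1 - (-0.1 + 0.1i)*0.7 = 1.07 - 0.07i
Step 3: |z0 - a|^2 = 0.8^2 + 0.1^2 = 0.65; |1 - conj(a)*z0|^2 = 1.07^2 + (-0.07)^2 = 1.1498
Step 4: |B_a(0.7)| = sqrt(0.65 / 1.1498) = sqrt(0.565316)
Step 5: = 0.7519

0.7519


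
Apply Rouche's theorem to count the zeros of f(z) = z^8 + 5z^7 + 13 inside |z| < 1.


Step 1: On |z| = 1 the three terms have sizes |z^8| = 1^8 = 1, |5z^7| = 5*1^7 = 5, |13| = 13
Step 2: The dominant term is g(z) = 13; let h(z) = z^8 + 5z^7 so f = g + h
Step 3: On |z| = 1: |g| = 13 and |h| <= 1 + 5 = 6
Step 4: Since 13 > 6, |h| < |g| on |z| = 1, so by Rouche f has the same number of zeros as g inside |z| < 1
Step 5: g(z) = 13 is a nonzero constant with no zeros inside |z| < 1. Answer = 0

0


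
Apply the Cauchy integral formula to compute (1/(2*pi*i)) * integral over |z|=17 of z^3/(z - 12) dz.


Step 1: f(z) = z^3, a = 12 is inside |z| = 17
Step 2: By Cauchy integral formula: (1/(2pi*i)) * integral = f(a)
Step 3: f(12) = 12^3 = 1728

1728


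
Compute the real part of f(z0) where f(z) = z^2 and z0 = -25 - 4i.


Step 1: z0 = -25 - 4i
Step 2: z0^2 = (-25)^2 - (-4)^2 + 200i
Step 3: real part = 625 - 16 = 609

609


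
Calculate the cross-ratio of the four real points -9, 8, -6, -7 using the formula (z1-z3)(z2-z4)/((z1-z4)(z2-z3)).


Step 1: (z1-z3)(z2-z4) = (-3) * 15 = -45
Step 2: (z1-z4)(z2-z3) = (-2) * 14 = -28
Step 3: Cross-ratio = 45/28 = 45/28

45/28


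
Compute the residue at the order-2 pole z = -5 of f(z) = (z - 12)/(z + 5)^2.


Step 1: Pole of order 2 at z = -5
Step 2: Res = lim d/dz [(z + 5)^2 * f(z)] as z -> -5
Step 3: (z + 5)^2 * f(z) = z - 12
Step 4: d/dz[z - 12] = 1

1


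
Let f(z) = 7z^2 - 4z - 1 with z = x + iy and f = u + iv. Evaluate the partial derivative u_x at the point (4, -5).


Step 1: f(z) = 7(x+iy)^2 - 4(x+iy) - 1
Step 2: u = 7(x^2 - y^2) - 4x - 1
Step 3: u_x = 14x - 4
Step 4: At (4, -5): u_x = 56 - 4 = 52

52


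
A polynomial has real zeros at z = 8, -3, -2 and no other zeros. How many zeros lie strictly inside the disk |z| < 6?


Step 1: Check each root:
  z = 8: |8| = 8 >= 6
  z = -3: |-3| = 3 < 6
  z = -2: |-2| = 2 < 6
Step 2: Count = 2

2


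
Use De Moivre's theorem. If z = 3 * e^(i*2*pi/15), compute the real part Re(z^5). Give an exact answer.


Step 1: By De Moivre's theorem, z^5 = 3^5 * e^(i*5*2*pi/15) = 243 * (cos(2*pi/3) + i*sin(2*pi/3))
Step 2: |z|^5 = 3^5 = 243
Step 3: The angle 2*pi/3 already lies in [0, 2*pi)
Step 4: cos(2*pi/3) = -1/2
Step 5: Re(z^5) = 243 * (-1/2) = -243/2

-243/2


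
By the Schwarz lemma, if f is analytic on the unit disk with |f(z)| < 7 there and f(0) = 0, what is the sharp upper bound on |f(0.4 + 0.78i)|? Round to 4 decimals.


Step 1: g = f/7 maps D -> D with g(0) = 0, so by the Schwarz lemma |g(z)| <= |z|, i.e. |f(z)| <= 7|z|; this is sharp (f(z) = 7z).
Step 2: |z0|^2 = 0.4^2 + 0.78^2 = 0.7684
Step 3: |z0| = sqrt(0.7684) = 0.876584
Step 4: Best bound = 7 * |z0| = 7 * 0.876584 = 6.1361

6.1361


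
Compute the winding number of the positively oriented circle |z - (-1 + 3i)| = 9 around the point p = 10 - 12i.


Step 1: Center c = (-1, 3), radius = 9
Step 2: |p - c|^2 = 11^2 + (-15)^2 = 346
Step 3: r^2 = 81
Step 4: |p-c| > r so winding number = 0

0


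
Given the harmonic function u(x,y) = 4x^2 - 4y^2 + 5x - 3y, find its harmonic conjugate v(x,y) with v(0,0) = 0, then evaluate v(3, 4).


Step 1: v_x = -u_y = 8y + 3
Step 2: v_y = u_x = 8x + 5
Step 3: v = 8xy + 3x + 5y + C
Step 4: v(0,0) = 0 => C = 0
Step 5: v(3, 4) = 125

125
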